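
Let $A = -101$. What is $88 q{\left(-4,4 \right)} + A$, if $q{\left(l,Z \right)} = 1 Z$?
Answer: $251$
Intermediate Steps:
$q{\left(l,Z \right)} = Z$
$88 q{\left(-4,4 \right)} + A = 88 \cdot 4 - 101 = 352 - 101 = 251$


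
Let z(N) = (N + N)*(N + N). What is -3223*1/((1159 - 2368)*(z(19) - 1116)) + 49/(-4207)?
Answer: -838841/238327752 ≈ -0.0035197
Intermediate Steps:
z(N) = 4*N² (z(N) = (2*N)*(2*N) = 4*N²)
-3223*1/((1159 - 2368)*(z(19) - 1116)) + 49/(-4207) = -3223*1/((1159 - 2368)*(4*19² - 1116)) + 49/(-4207) = -3223*(-1/(1209*(4*361 - 1116))) + 49*(-1/4207) = -3223*(-1/(1209*(1444 - 1116))) - 7/601 = -3223/(328*(-1209)) - 7/601 = -3223/(-396552) - 7/601 = -3223*(-1/396552) - 7/601 = 3223/396552 - 7/601 = -838841/238327752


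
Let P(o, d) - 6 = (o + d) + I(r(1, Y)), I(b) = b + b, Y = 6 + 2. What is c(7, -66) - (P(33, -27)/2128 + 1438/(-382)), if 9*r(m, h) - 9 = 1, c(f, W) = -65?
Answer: -14001640/228627 ≈ -61.242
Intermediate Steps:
Y = 8
r(m, h) = 10/9 (r(m, h) = 1 + (⅑)*1 = 1 + ⅑ = 10/9)
I(b) = 2*b
P(o, d) = 74/9 + d + o (P(o, d) = 6 + ((o + d) + 2*(10/9)) = 6 + ((d + o) + 20/9) = 6 + (20/9 + d + o) = 74/9 + d + o)
c(7, -66) - (P(33, -27)/2128 + 1438/(-382)) = -65 - ((74/9 - 27 + 33)/2128 + 1438/(-382)) = -65 - ((128/9)*(1/2128) + 1438*(-1/382)) = -65 - (8/1197 - 719/191) = -65 - 1*(-859115/228627) = -65 + 859115/228627 = -14001640/228627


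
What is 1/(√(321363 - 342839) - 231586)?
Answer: -115793/26816048436 - I*√5369/26816048436 ≈ -4.318e-6 - 2.7324e-9*I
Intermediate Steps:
1/(√(321363 - 342839) - 231586) = 1/(√(-21476) - 231586) = 1/(2*I*√5369 - 231586) = 1/(-231586 + 2*I*√5369)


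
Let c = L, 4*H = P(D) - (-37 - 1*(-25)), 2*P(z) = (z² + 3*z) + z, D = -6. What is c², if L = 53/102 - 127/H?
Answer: 71859529/93636 ≈ 767.43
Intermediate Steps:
P(z) = z²/2 + 2*z (P(z) = ((z² + 3*z) + z)/2 = (z² + 4*z)/2 = z²/2 + 2*z)
H = 9/2 (H = ((½)*(-6)*(4 - 6) - (-37 - 1*(-25)))/4 = ((½)*(-6)*(-2) - (-37 + 25))/4 = (6 - 1*(-12))/4 = (6 + 12)/4 = (¼)*18 = 9/2 ≈ 4.5000)
L = -8477/306 (L = 53/102 - 127/9/2 = 53*(1/102) - 127*2/9 = 53/102 - 254/9 = -8477/306 ≈ -27.703)
c = -8477/306 ≈ -27.703
c² = (-8477/306)² = 71859529/93636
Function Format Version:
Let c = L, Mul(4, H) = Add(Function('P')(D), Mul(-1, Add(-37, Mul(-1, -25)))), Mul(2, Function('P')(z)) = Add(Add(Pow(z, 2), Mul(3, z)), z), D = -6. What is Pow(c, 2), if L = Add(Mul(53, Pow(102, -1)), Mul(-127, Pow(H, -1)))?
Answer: Rational(71859529, 93636) ≈ 767.43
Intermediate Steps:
Function('P')(z) = Add(Mul(Rational(1, 2), Pow(z, 2)), Mul(2, z)) (Function('P')(z) = Mul(Rational(1, 2), Add(Add(Pow(z, 2), Mul(3, z)), z)) = Mul(Rational(1, 2), Add(Pow(z, 2), Mul(4, z))) = Add(Mul(Rational(1, 2), Pow(z, 2)), Mul(2, z)))
H = Rational(9, 2) (H = Mul(Rational(1, 4), Add(Mul(Rational(1, 2), -6, Add(4, -6)), Mul(-1, Add(-37, Mul(-1, -25))))) = Mul(Rational(1, 4), Add(Mul(Rational(1, 2), -6, -2), Mul(-1, Add(-37, 25)))) = Mul(Rational(1, 4), Add(6, Mul(-1, -12))) = Mul(Rational(1, 4), Add(6, 12)) = Mul(Rational(1, 4), 18) = Rational(9, 2) ≈ 4.5000)
L = Rational(-8477, 306) (L = Add(Mul(53, Pow(102, -1)), Mul(-127, Pow(Rational(9, 2), -1))) = Add(Mul(53, Rational(1, 102)), Mul(-127, Rational(2, 9))) = Add(Rational(53, 102), Rational(-254, 9)) = Rational(-8477, 306) ≈ -27.703)
c = Rational(-8477, 306) ≈ -27.703
Pow(c, 2) = Pow(Rational(-8477, 306), 2) = Rational(71859529, 93636)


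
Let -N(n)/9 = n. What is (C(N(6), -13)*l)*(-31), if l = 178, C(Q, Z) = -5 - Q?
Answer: -270382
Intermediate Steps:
N(n) = -9*n
(C(N(6), -13)*l)*(-31) = ((-5 - (-9)*6)*178)*(-31) = ((-5 - 1*(-54))*178)*(-31) = ((-5 + 54)*178)*(-31) = (49*178)*(-31) = 8722*(-31) = -270382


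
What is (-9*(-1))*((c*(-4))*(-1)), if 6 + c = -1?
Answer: -252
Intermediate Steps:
c = -7 (c = -6 - 1 = -7)
(-9*(-1))*((c*(-4))*(-1)) = (-9*(-1))*(-7*(-4)*(-1)) = 9*(28*(-1)) = 9*(-28) = -252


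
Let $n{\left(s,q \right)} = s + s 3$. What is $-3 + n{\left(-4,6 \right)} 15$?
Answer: $-243$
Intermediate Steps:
$n{\left(s,q \right)} = 4 s$ ($n{\left(s,q \right)} = s + 3 s = 4 s$)
$-3 + n{\left(-4,6 \right)} 15 = -3 + 4 \left(-4\right) 15 = -3 - 240 = -243$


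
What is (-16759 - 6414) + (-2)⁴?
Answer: -23157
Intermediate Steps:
(-16759 - 6414) + (-2)⁴ = -23173 + 16 = -23157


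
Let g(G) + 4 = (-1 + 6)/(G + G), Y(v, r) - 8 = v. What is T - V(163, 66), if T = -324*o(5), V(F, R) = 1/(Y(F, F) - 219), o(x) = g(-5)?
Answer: 69985/48 ≈ 1458.0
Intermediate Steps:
Y(v, r) = 8 + v
g(G) = -4 + 5/(2*G) (g(G) = -4 + (-1 + 6)/(G + G) = -4 + 5/((2*G)) = -4 + 5*(1/(2*G)) = -4 + 5/(2*G))
o(x) = -9/2 (o(x) = -4 + (5/2)/(-5) = -4 + (5/2)*(-1/5) = -4 - 1/2 = -9/2)
V(F, R) = 1/(-211 + F) (V(F, R) = 1/((8 + F) - 219) = 1/(-211 + F))
T = 1458 (T = -324*(-9/2) = 1458)
T - V(163, 66) = 1458 - 1/(-211 + 163) = 1458 - 1/(-48) = 1458 - 1*(-1/48) = 1458 + 1/48 = 69985/48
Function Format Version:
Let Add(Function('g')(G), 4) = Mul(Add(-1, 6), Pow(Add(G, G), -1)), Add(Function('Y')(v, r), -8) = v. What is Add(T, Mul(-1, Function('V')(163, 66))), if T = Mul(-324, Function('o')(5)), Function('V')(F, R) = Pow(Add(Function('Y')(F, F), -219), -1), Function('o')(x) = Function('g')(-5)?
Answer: Rational(69985, 48) ≈ 1458.0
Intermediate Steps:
Function('Y')(v, r) = Add(8, v)
Function('g')(G) = Add(-4, Mul(Rational(5, 2), Pow(G, -1))) (Function('g')(G) = Add(-4, Mul(Add(-1, 6), Pow(Add(G, G), -1))) = Add(-4, Mul(5, Pow(Mul(2, G), -1))) = Add(-4, Mul(5, Mul(Rational(1, 2), Pow(G, -1)))) = Add(-4, Mul(Rational(5, 2), Pow(G, -1))))
Function('o')(x) = Rational(-9, 2) (Function('o')(x) = Add(-4, Mul(Rational(5, 2), Pow(-5, -1))) = Add(-4, Mul(Rational(5, 2), Rational(-1, 5))) = Add(-4, Rational(-1, 2)) = Rational(-9, 2))
Function('V')(F, R) = Pow(Add(-211, F), -1) (Function('V')(F, R) = Pow(Add(Add(8, F), -219), -1) = Pow(Add(-211, F), -1))
T = 1458 (T = Mul(-324, Rational(-9, 2)) = 1458)
Add(T, Mul(-1, Function('V')(163, 66))) = Add(1458, Mul(-1, Pow(Add(-211, 163), -1))) = Add(1458, Mul(-1, Pow(-48, -1))) = Add(1458, Mul(-1, Rational(-1, 48))) = Add(1458, Rational(1, 48)) = Rational(69985, 48)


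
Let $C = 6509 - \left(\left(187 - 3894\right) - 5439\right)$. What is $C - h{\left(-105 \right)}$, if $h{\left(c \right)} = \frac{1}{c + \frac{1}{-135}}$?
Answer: $\frac{221925415}{14176} \approx 15655.0$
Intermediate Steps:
$h{\left(c \right)} = \frac{1}{- \frac{1}{135} + c}$ ($h{\left(c \right)} = \frac{1}{c - \frac{1}{135}} = \frac{1}{- \frac{1}{135} + c}$)
$C = 15655$ ($C = 6509 - \left(-3707 - 5439\right) = 6509 - -9146 = 6509 + 9146 = 15655$)
$C - h{\left(-105 \right)} = 15655 - \frac{135}{-1 + 135 \left(-105\right)} = 15655 - \frac{135}{-1 - 14175} = 15655 - \frac{135}{-14176} = 15655 - 135 \left(- \frac{1}{14176}\right) = 15655 - - \frac{135}{14176} = 15655 + \frac{135}{14176} = \frac{221925415}{14176}$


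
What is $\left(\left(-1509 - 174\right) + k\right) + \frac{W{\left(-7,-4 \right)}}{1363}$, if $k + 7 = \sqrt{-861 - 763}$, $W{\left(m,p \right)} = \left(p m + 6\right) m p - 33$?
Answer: $- \frac{2302551}{1363} + 2 i \sqrt{406} \approx -1689.3 + 40.299 i$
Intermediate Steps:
$W{\left(m,p \right)} = -33 + m p \left(6 + m p\right)$ ($W{\left(m,p \right)} = \left(m p + 6\right) m p - 33 = \left(6 + m p\right) m p - 33 = m \left(6 + m p\right) p - 33 = m p \left(6 + m p\right) - 33 = -33 + m p \left(6 + m p\right)$)
$k = -7 + 2 i \sqrt{406}$ ($k = -7 + \sqrt{-861 - 763} = -7 + \sqrt{-1624} = -7 + 2 i \sqrt{406} \approx -7.0 + 40.299 i$)
$\left(\left(-1509 - 174\right) + k\right) + \frac{W{\left(-7,-4 \right)}}{1363} = \left(\left(-1509 - 174\right) - \left(7 - 2 i \sqrt{406}\right)\right) + \frac{-33 + \left(-7\right)^{2} \left(-4\right)^{2} + 6 \left(-7\right) \left(-4\right)}{1363} = \left(-1683 - \left(7 - 2 i \sqrt{406}\right)\right) + \left(-33 + 49 \cdot 16 + 168\right) \frac{1}{1363} = \left(-1690 + 2 i \sqrt{406}\right) + \left(-33 + 784 + 168\right) \frac{1}{1363} = \left(-1690 + 2 i \sqrt{406}\right) + 919 \cdot \frac{1}{1363} = \left(-1690 + 2 i \sqrt{406}\right) + \frac{919}{1363} = - \frac{2302551}{1363} + 2 i \sqrt{406}$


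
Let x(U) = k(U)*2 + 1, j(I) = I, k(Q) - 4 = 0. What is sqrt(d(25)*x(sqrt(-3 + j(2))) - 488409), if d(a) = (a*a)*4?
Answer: I*sqrt(465909) ≈ 682.58*I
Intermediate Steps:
k(Q) = 4 (k(Q) = 4 + 0 = 4)
d(a) = 4*a**2 (d(a) = a**2*4 = 4*a**2)
x(U) = 9 (x(U) = 4*2 + 1 = 8 + 1 = 9)
sqrt(d(25)*x(sqrt(-3 + j(2))) - 488409) = sqrt((4*25**2)*9 - 488409) = sqrt((4*625)*9 - 488409) = sqrt(2500*9 - 488409) = sqrt(22500 - 488409) = sqrt(-465909) = I*sqrt(465909)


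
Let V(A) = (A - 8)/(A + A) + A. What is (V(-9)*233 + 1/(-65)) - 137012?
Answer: -162500083/1170 ≈ -1.3889e+5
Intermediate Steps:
V(A) = A + (-8 + A)/(2*A) (V(A) = (-8 + A)/((2*A)) + A = (-8 + A)*(1/(2*A)) + A = (-8 + A)/(2*A) + A = A + (-8 + A)/(2*A))
(V(-9)*233 + 1/(-65)) - 137012 = ((1/2 - 9 - 4/(-9))*233 + 1/(-65)) - 137012 = ((1/2 - 9 - 4*(-1/9))*233 - 1/65) - 137012 = ((1/2 - 9 + 4/9)*233 - 1/65) - 137012 = (-145/18*233 - 1/65) - 137012 = (-33785/18 - 1/65) - 137012 = -2196043/1170 - 137012 = -162500083/1170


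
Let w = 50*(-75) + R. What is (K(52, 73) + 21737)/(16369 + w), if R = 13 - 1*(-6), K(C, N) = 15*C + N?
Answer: 11295/6319 ≈ 1.7875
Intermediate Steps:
K(C, N) = N + 15*C
R = 19 (R = 13 + 6 = 19)
w = -3731 (w = 50*(-75) + 19 = -3750 + 19 = -3731)
(K(52, 73) + 21737)/(16369 + w) = ((73 + 15*52) + 21737)/(16369 - 3731) = ((73 + 780) + 21737)/12638 = (853 + 21737)*(1/12638) = 22590*(1/12638) = 11295/6319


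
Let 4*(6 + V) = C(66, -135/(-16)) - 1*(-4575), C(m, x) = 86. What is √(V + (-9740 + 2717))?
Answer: I*√23455/2 ≈ 76.575*I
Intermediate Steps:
V = 4637/4 (V = -6 + (86 - 1*(-4575))/4 = -6 + (86 + 4575)/4 = -6 + (¼)*4661 = -6 + 4661/4 = 4637/4 ≈ 1159.3)
√(V + (-9740 + 2717)) = √(4637/4 + (-9740 + 2717)) = √(4637/4 - 7023) = √(-23455/4) = I*√23455/2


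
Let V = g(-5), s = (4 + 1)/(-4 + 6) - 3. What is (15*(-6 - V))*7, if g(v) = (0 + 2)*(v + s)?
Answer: 525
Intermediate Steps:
s = -1/2 (s = 5/2 - 3 = -1/2 ≈ -0.50000)
g(v) = -1 + 2*v (g(v) = (0 + 2)*(v - 1/2) = 2*(-1/2 + v) = -1 + 2*v)
V = -11 (V = -1 + 2*(-5) = -1 - 10 = -11)
(15*(-6 - V))*7 = (15*(-6 - 1*(-11)))*7 = (15*(-6 + 11))*7 = (15*5)*7 = 75*7 = 525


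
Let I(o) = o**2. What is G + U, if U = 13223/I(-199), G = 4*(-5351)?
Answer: -847606581/39601 ≈ -21404.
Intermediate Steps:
G = -21404
U = 13223/39601 (U = 13223/((-199)**2) = 13223/39601 ≈ 0.33391)
G + U = -21404 + 13223/39601 = -847606581/39601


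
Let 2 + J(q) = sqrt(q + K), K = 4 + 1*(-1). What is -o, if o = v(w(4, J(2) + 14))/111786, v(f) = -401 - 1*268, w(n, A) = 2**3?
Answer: 223/37262 ≈ 0.0059846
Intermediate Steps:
K = 3 (K = 4 - 1 = 3)
J(q) = -2 + sqrt(3 + q) (J(q) = -2 + sqrt(q + 3) = -2 + sqrt(3 + q))
w(n, A) = 8
v(f) = -669 (v(f) = -401 - 268 = -669)
o = -223/37262 (o = -669/111786 = -669*1/111786 = -223/37262 ≈ -0.0059846)
-o = -1*(-223/37262) = 223/37262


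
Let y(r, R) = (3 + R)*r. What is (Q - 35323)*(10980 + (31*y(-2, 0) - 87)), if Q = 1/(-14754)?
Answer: -1860004132967/4918 ≈ -3.7820e+8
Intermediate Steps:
y(r, R) = r*(3 + R)
Q = -1/14754 ≈ -6.7778e-5
(Q - 35323)*(10980 + (31*y(-2, 0) - 87)) = (-1/14754 - 35323)*(10980 + (31*(-2*(3 + 0)) - 87)) = -521155543*(10980 + (31*(-2*3) - 87))/14754 = -521155543*(10980 + (31*(-6) - 87))/14754 = -521155543*(10980 + (-186 - 87))/14754 = -521155543*(10980 - 273)/14754 = -521155543/14754*10707 = -1860004132967/4918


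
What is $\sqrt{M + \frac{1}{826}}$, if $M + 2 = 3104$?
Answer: $\frac{\sqrt{2116420978}}{826} \approx 55.696$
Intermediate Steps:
$M = 3102$ ($M = -2 + 3104 = 3102$)
$\sqrt{M + \frac{1}{826}} = \sqrt{3102 + \frac{1}{826}} = \sqrt{\frac{2562253}{826}} = \frac{\sqrt{2116420978}}{826}$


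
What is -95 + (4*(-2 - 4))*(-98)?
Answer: 2257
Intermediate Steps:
-95 + (4*(-2 - 4))*(-98) = -95 + (4*(-6))*(-98) = -95 - 24*(-98) = -95 + 2352 = 2257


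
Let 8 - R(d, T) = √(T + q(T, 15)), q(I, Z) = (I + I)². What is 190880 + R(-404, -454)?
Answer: 190888 - 11*√6810 ≈ 1.8998e+5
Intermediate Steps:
q(I, Z) = 4*I² (q(I, Z) = (2*I)² = 4*I²)
R(d, T) = 8 - √(T + 4*T²)
190880 + R(-404, -454) = 190880 + (8 - √(-454*(1 + 4*(-454)))) = 190880 + (8 - √(-454*(1 - 1816))) = 190880 + (8 - √(-454*(-1815))) = 190880 + (8 - √824010) = 190880 + (8 - 11*√6810) = 190888 - 11*√6810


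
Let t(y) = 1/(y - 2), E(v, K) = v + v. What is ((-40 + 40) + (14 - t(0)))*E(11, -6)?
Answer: 319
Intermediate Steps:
E(v, K) = 2*v
t(y) = 1/(-2 + y)
((-40 + 40) + (14 - t(0)))*E(11, -6) = ((-40 + 40) + (14 - 1/(-2 + 0)))*(2*11) = (0 + (14 - 1/(-2)))*22 = (0 + (14 - 1*(-½)))*22 = (0 + (14 + ½))*22 = (0 + 29/2)*22 = (29/2)*22 = 319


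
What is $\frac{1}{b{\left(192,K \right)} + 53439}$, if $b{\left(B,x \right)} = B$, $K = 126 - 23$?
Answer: $\frac{1}{53631} \approx 1.8646 \cdot 10^{-5}$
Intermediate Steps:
$K = 103$
$\frac{1}{b{\left(192,K \right)} + 53439} = \frac{1}{192 + 53439} = \frac{1}{53631}$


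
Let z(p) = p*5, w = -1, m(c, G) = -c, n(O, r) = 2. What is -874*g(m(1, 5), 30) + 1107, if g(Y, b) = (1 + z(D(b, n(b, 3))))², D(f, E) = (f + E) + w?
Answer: -21268557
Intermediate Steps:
D(f, E) = -1 + E + f (D(f, E) = (f + E) - 1 = (E + f) - 1 = -1 + E + f)
z(p) = 5*p
g(Y, b) = (6 + 5*b)² (g(Y, b) = (1 + 5*(-1 + 2 + b))² = (1 + 5*(1 + b))² = (1 + (5 + 5*b))² = (6 + 5*b)²)
-874*g(m(1, 5), 30) + 1107 = -874*(6 + 5*30)² + 1107 = -874*(6 + 150)² + 1107 = -874*156² + 1107 = -874*24336 + 1107 = -21269664 + 1107 = -21268557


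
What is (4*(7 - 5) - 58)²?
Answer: 2500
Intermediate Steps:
(4*(7 - 5) - 58)² = (4*2 - 58)² = (8 - 58)² = (-50)² = 2500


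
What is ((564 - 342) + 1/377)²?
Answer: 7004853025/142129 ≈ 49285.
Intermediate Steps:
((564 - 342) + 1/377)² = (222 + 1/377)² = (83695/377)² = 7004853025/142129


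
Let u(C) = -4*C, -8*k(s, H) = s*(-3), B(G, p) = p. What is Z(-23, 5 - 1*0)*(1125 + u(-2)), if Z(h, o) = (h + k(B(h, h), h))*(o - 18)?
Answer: 3726437/8 ≈ 4.6580e+5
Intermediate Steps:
k(s, H) = 3*s/8 (k(s, H) = -s*(-3)/8 = -(-3)*s/8 = 3*s/8)
Z(h, o) = 11*h*(-18 + o)/8 (Z(h, o) = (h + 3*h/8)*(o - 18) = (11*h/8)*(-18 + o) = 11*h*(-18 + o)/8)
Z(-23, 5 - 1*0)*(1125 + u(-2)) = ((11/8)*(-23)*(-18 + (5 - 1*0)))*(1125 - 4*(-2)) = ((11/8)*(-23)*(-18 + (5 + 0)))*(1125 + 8) = ((11/8)*(-23)*(-18 + 5))*1133 = ((11/8)*(-23)*(-13))*1133 = (3289/8)*1133 = 3726437/8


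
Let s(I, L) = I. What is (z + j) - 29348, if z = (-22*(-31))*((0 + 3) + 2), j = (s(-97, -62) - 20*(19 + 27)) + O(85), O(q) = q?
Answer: -26870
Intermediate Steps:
j = -932 (j = (-97 - 20*(19 + 27)) + 85 = (-97 - 20*46) + 85 = (-97 - 920) + 85 = -1017 + 85 = -932)
z = 3410 (z = 682*(3 + 2) = 682*5 = 3410)
(z + j) - 29348 = (3410 - 932) - 29348 = 2478 - 29348 = -26870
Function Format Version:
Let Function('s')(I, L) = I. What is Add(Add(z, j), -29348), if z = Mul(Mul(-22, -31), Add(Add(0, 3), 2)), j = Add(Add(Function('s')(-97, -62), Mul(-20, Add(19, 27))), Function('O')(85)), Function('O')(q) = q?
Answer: -26870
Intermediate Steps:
j = -932 (j = Add(Add(-97, Mul(-20, Add(19, 27))), 85) = Add(Add(-97, Mul(-20, 46)), 85) = Add(Add(-97, -920), 85) = Add(-1017, 85) = -932)
z = 3410 (z = Mul(682, Add(3, 2)) = Mul(682, 5) = 3410)
Add(Add(z, j), -29348) = Add(Add(3410, -932), -29348) = Add(2478, -29348) = -26870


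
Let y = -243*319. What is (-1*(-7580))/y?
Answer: -7580/77517 ≈ -0.097785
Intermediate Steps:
y = -77517
(-1*(-7580))/y = -1*(-7580)/(-77517) = 7580*(-1/77517) = -7580/77517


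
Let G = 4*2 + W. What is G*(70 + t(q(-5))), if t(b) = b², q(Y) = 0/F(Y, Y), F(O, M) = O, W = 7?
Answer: 1050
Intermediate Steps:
q(Y) = 0 (q(Y) = 0/Y = 0)
G = 15 (G = 4*2 + 7 = 8 + 7 = 15)
G*(70 + t(q(-5))) = 15*(70 + 0²) = 15*(70 + 0) = 15*70 = 1050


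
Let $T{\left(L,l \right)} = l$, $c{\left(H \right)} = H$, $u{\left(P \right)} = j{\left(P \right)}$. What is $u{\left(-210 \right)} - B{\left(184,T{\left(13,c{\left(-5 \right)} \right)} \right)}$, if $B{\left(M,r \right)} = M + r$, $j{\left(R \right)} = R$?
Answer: $-389$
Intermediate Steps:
$u{\left(P \right)} = P$
$u{\left(-210 \right)} - B{\left(184,T{\left(13,c{\left(-5 \right)} \right)} \right)} = -210 - \left(184 - 5\right) = -210 - 179 = -389$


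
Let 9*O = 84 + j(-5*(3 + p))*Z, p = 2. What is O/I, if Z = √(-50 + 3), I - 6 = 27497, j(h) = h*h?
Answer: 4/11787 + 625*I*√47/247527 ≈ 0.00033936 + 0.01731*I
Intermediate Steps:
j(h) = h²
I = 27503 (I = 6 + 27497 = 27503)
Z = I*√47 (Z = √(-47) = I*√47 ≈ 6.8557*I)
O = 28/3 + 625*I*√47/9 (O = (84 + (-5*(3 + 2))²*(I*√47))/9 = (84 + (-5*5)²*(I*√47))/9 = (84 + (-25)²*(I*√47))/9 = (84 + 625*(I*√47))/9 = (84 + 625*I*√47)/9 = 28/3 + 625*I*√47/9 ≈ 9.3333 + 476.09*I)
O/I = (28/3 + 625*I*√47/9)/27503 = (28/3 + 625*I*√47/9)*(1/27503) = 4/11787 + 625*I*√47/247527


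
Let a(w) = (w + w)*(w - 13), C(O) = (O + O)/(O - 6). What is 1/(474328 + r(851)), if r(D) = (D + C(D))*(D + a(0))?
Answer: 845/1014205407 ≈ 8.3316e-7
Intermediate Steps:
C(O) = 2*O/(-6 + O) (C(O) = (2*O)/(-6 + O) = 2*O/(-6 + O))
a(w) = 2*w*(-13 + w) (a(w) = (2*w)*(-13 + w) = 2*w*(-13 + w))
r(D) = D*(D + 2*D/(-6 + D)) (r(D) = (D + 2*D/(-6 + D))*(D + 2*0*(-13 + 0)) = (D + 2*D/(-6 + D))*(D + 2*0*(-13)) = (D + 2*D/(-6 + D))*(D + 0) = (D + 2*D/(-6 + D))*D = D*(D + 2*D/(-6 + D)))
1/(474328 + r(851)) = 1/(474328 + 851**2*(-4 + 851)/(-6 + 851)) = 1/(474328 + 724201*847/845) = 1/(474328 + 724201*(1/845)*847) = 1/(474328 + 613398247/845) = 1/(1014205407/845) = 845/1014205407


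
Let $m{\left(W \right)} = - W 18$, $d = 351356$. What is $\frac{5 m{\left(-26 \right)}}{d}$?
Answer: $\frac{585}{87839} \approx 0.0066599$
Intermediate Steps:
$m{\left(W \right)} = - 18 W$
$\frac{5 m{\left(-26 \right)}}{d} = \frac{5 \left(\left(-18\right) \left(-26\right)\right)}{351356} = 5 \cdot 468 \cdot \frac{1}{351356} = 2340 \cdot \frac{1}{351356} = \frac{585}{87839}$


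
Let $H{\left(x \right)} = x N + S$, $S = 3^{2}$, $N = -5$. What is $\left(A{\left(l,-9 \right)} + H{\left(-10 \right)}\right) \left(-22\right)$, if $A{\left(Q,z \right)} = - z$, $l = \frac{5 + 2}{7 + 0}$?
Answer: $-1496$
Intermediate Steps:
$l = 1$ ($l = \frac{7}{7} = 7 \cdot \frac{1}{7} = 1$)
$S = 9$
$H{\left(x \right)} = 9 - 5 x$ ($H{\left(x \right)} = x \left(-5\right) + 9 = - 5 x + 9 = 9 - 5 x$)
$\left(A{\left(l,-9 \right)} + H{\left(-10 \right)}\right) \left(-22\right) = \left(\left(-1\right) \left(-9\right) + \left(9 - -50\right)\right) \left(-22\right) = \left(9 + \left(9 + 50\right)\right) \left(-22\right) = \left(9 + 59\right) \left(-22\right) = 68 \left(-22\right) = -1496$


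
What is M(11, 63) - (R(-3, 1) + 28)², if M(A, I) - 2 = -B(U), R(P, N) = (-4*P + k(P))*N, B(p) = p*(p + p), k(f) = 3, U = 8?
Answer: -1975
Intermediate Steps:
B(p) = 2*p² (B(p) = p*(2*p) = 2*p²)
R(P, N) = N*(3 - 4*P) (R(P, N) = (-4*P + 3)*N = (3 - 4*P)*N = N*(3 - 4*P))
M(A, I) = -126 (M(A, I) = 2 - 2*8² = 2 - 2*64 = 2 - 1*128 = 2 - 128 = -126)
M(11, 63) - (R(-3, 1) + 28)² = -126 - (1*(3 - 4*(-3)) + 28)² = -126 - (1*(3 + 12) + 28)² = -126 - (1*15 + 28)² = -126 - (15 + 28)² = -126 - 1*43² = -126 - 1*1849 = -126 - 1849 = -1975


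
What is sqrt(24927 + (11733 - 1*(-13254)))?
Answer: 3*sqrt(5546) ≈ 223.41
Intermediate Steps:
sqrt(24927 + (11733 - 1*(-13254))) = sqrt(24927 + (11733 + 13254)) = sqrt(24927 + 24987) = sqrt(49914) = 3*sqrt(5546)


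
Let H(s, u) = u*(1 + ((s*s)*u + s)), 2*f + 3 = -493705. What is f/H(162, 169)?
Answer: -246854/749582431 ≈ -0.00032932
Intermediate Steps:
f = -246854 (f = -3/2 + (1/2)*(-493705) = -3/2 - 493705/2 = -246854)
H(s, u) = u*(1 + s + u*s**2) (H(s, u) = u*(1 + (s**2*u + s)) = u*(1 + (u*s**2 + s)) = u*(1 + (s + u*s**2)) = u*(1 + s + u*s**2))
f/H(162, 169) = -246854*1/(169*(1 + 162 + 169*162**2)) = -246854*1/(169*(1 + 162 + 169*26244)) = -246854*1/(169*(1 + 162 + 4435236)) = -246854/(169*4435399) = -246854/749582431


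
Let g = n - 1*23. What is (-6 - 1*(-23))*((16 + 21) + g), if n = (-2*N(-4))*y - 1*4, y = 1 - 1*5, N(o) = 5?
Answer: 850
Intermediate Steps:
y = -4 (y = 1 - 5 = -4)
n = 36 (n = -2*5*(-4) - 1*4 = -10*(-4) - 4 = 40 - 4 = 36)
g = 13 (g = 36 - 1*23 = 36 - 23 = 13)
(-6 - 1*(-23))*((16 + 21) + g) = (-6 - 1*(-23))*((16 + 21) + 13) = (-6 + 23)*(37 + 13) = 17*50 = 850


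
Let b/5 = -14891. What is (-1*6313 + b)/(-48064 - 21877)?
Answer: 80768/69941 ≈ 1.1548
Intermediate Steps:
b = -74455 (b = 5*(-14891) = -74455)
(-1*6313 + b)/(-48064 - 21877) = (-1*6313 - 74455)/(-48064 - 21877) = (-6313 - 74455)/(-69941) = -80768*(-1/69941) = 80768/69941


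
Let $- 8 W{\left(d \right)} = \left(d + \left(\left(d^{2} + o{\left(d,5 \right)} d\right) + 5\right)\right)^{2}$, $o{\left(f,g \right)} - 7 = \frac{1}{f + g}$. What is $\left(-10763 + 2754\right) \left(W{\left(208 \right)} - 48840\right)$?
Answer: $\frac{733789078123894841}{362952} \approx 2.0217 \cdot 10^{12}$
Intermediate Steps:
$o{\left(f,g \right)} = 7 + \frac{1}{f + g}$
$W{\left(d \right)} = - \frac{\left(5 + d + d^{2} + \frac{d \left(36 + 7 d\right)}{5 + d}\right)^{2}}{8}$ ($W{\left(d \right)} = - \frac{\left(d + \left(\left(d^{2} + \frac{1 + 7 d + 7 \cdot 5}{d + 5} d\right) + 5\right)\right)^{2}}{8} = - \frac{\left(d + \left(\left(d^{2} + \frac{1 + 7 d + 35}{5 + d} d\right) + 5\right)\right)^{2}}{8} = - \frac{\left(d + \left(\left(d^{2} + \frac{36 + 7 d}{5 + d} d\right) + 5\right)\right)^{2}}{8} = - \frac{\left(d + \left(\left(d^{2} + \frac{d \left(36 + 7 d\right)}{5 + d}\right) + 5\right)\right)^{2}}{8} = - \frac{\left(d + \left(5 + d^{2} + \frac{d \left(36 + 7 d\right)}{5 + d}\right)\right)^{2}}{8} = - \frac{\left(5 + d + d^{2} + \frac{d \left(36 + 7 d\right)}{5 + d}\right)^{2}}{8}$)
$\left(-10763 + 2754\right) \left(W{\left(208 \right)} - 48840\right) = \left(-10763 + 2754\right) \left(- \frac{\left(25 + 208^{3} + 13 \cdot 208^{2} + 46 \cdot 208\right)^{2}}{8 \left(5 + 208\right)^{2}} - 48840\right) = - 8009 \left(- \frac{\left(25 + 8998912 + 13 \cdot 43264 + 9568\right)^{2}}{8 \cdot 45369} - 48840\right) = - 8009 \left(\left(- \frac{1}{8}\right) \frac{1}{45369} \left(25 + 8998912 + 562432 + 9568\right)^{2} - 48840\right) = - 8009 \left(\left(- \frac{1}{8}\right) \frac{1}{45369} \cdot 9570937^{2} - 48840\right) = - 8009 \left(\left(- \frac{1}{8}\right) \frac{1}{45369} \cdot 91602835057969 - 48840\right) = - 8009 \left(- \frac{91602835057969}{362952} - 48840\right) = \left(-8009\right) \left(- \frac{91620561633649}{362952}\right) = \frac{733789078123894841}{362952}$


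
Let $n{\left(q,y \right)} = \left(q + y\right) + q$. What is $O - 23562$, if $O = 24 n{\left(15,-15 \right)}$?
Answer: $-23202$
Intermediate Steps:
$n{\left(q,y \right)} = y + 2 q$
$O = 360$ ($O = 24 \left(-15 + 2 \cdot 15\right) = 24 \left(-15 + 30\right) = 24 \cdot 15 = 360$)
$O - 23562 = 360 - 23562 = -23202$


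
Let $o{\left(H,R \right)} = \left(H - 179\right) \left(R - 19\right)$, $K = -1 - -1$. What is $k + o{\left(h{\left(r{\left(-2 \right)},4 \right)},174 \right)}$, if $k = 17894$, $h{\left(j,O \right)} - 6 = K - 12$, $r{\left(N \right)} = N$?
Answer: $-10781$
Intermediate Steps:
$K = 0$ ($K = -1 + 1 = 0$)
$h{\left(j,O \right)} = -6$ ($h{\left(j,O \right)} = 6 + \left(0 - 12\right) = 6 - 12 = -6$)
$o{\left(H,R \right)} = \left(-179 + H\right) \left(-19 + R\right)$
$k + o{\left(h{\left(r{\left(-2 \right)},4 \right)},174 \right)} = 17894 - 28675 = -10781$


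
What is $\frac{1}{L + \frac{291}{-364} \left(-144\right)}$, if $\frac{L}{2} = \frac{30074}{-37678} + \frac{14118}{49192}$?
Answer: $\frac{1621774154}{185042007487} \approx 0.0087644$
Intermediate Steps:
$L = - \frac{18220427}{17821694}$ ($L = 2 \left(\frac{30074}{-37678} + \frac{14118}{49192}\right) = 2 \left(30074 \left(- \frac{1}{37678}\right) + 14118 \cdot \frac{1}{49192}\right) = 2 \left(- \frac{15037}{18839} + \frac{543}{1892}\right) = 2 \left(- \frac{18220427}{35643388}\right) = - \frac{18220427}{17821694} \approx -1.0224$)
$\frac{1}{L + \frac{291}{-364} \left(-144\right)} = \frac{1}{- \frac{18220427}{17821694} + \frac{291}{-364} \left(-144\right)} = \frac{1}{- \frac{18220427}{17821694} + 291 \left(- \frac{1}{364}\right) \left(-144\right)} = \frac{1}{- \frac{18220427}{17821694} - - \frac{10476}{91}} = \frac{1}{- \frac{18220427}{17821694} + \frac{10476}{91}} = \frac{1}{\frac{185042007487}{1621774154}} = \frac{1621774154}{185042007487}$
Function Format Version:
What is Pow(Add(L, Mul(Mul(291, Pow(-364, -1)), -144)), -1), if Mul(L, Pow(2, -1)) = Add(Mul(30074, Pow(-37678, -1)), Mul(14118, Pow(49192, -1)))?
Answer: Rational(1621774154, 185042007487) ≈ 0.0087644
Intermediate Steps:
L = Rational(-18220427, 17821694) (L = Mul(2, Add(Mul(30074, Pow(-37678, -1)), Mul(14118, Pow(49192, -1)))) = Mul(2, Add(Mul(30074, Rational(-1, 37678)), Mul(14118, Rational(1, 49192)))) = Mul(2, Add(Rational(-15037, 18839), Rational(543, 1892))) = Mul(2, Rational(-18220427, 35643388)) = Rational(-18220427, 17821694) ≈ -1.0224)
Pow(Add(L, Mul(Mul(291, Pow(-364, -1)), -144)), -1) = Pow(Add(Rational(-18220427, 17821694), Mul(Mul(291, Pow(-364, -1)), -144)), -1) = Pow(Add(Rational(-18220427, 17821694), Mul(Mul(291, Rational(-1, 364)), -144)), -1) = Pow(Add(Rational(-18220427, 17821694), Mul(Rational(-291, 364), -144)), -1) = Pow(Add(Rational(-18220427, 17821694), Rational(10476, 91)), -1) = Pow(Rational(185042007487, 1621774154), -1) = Rational(1621774154, 185042007487)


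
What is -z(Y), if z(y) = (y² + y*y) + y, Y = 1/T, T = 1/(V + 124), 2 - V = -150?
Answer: -152628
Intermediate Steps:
V = 152 (V = 2 - 1*(-150) = 2 + 150 = 152)
T = 1/276 (T = 1/(152 + 124) = 1/276 ≈ 0.0036232)
Y = 276 (Y = 1/(1/276) = 276)
z(y) = y + 2*y² (z(y) = (y² + y²) + y = 2*y² + y = y + 2*y²)
-z(Y) = -276*(1 + 2*276) = -276*(1 + 552) = -276*553 = -1*152628 = -152628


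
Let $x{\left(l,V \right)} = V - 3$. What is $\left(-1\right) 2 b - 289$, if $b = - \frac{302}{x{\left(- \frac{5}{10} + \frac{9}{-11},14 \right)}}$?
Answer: $- \frac{2575}{11} \approx -234.09$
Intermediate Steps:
$x{\left(l,V \right)} = -3 + V$ ($x{\left(l,V \right)} = V - 3 = -3 + V$)
$b = - \frac{302}{11}$ ($b = - \frac{302}{-3 + 14} = - \frac{302}{11} \approx -27.455$)
$\left(-1\right) 2 b - 289 = \left(-1\right) 2 \left(- \frac{302}{11}\right) - 289 = \left(-2\right) \left(- \frac{302}{11}\right) - 289 = \frac{604}{11} - 289 = - \frac{2575}{11}$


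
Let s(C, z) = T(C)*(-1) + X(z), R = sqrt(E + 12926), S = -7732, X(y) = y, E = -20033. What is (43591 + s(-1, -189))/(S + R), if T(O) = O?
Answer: -335591996/59790931 - 43403*I*sqrt(7107)/59790931 ≈ -5.6128 - 0.061197*I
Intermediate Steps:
R = I*sqrt(7107) (R = sqrt(-20033 + 12926) = sqrt(-7107) = I*sqrt(7107) ≈ 84.303*I)
s(C, z) = z - C (s(C, z) = C*(-1) + z = -C + z = z - C)
(43591 + s(-1, -189))/(S + R) = (43591 + (-189 - 1*(-1)))/(-7732 + I*sqrt(7107)) = (43591 + (-189 + 1))/(-7732 + I*sqrt(7107)) = (43591 - 188)/(-7732 + I*sqrt(7107)) = 43403/(-7732 + I*sqrt(7107))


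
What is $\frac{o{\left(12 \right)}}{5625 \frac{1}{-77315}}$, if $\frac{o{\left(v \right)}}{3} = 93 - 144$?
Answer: $\frac{262871}{125} \approx 2103.0$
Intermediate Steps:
$o{\left(v \right)} = -153$ ($o{\left(v \right)} = 3 \left(93 - 144\right) = 3 \left(-51\right) = -153$)
$\frac{o{\left(12 \right)}}{5625 \frac{1}{-77315}} = - \frac{153}{5625 \frac{1}{-77315}} = - \frac{153}{5625 \left(- \frac{1}{77315}\right)} = - \frac{153}{- \frac{1125}{15463}} = \left(-153\right) \left(- \frac{15463}{1125}\right) = \frac{262871}{125}$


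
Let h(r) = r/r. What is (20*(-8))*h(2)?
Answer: -160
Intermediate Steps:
h(r) = 1
(20*(-8))*h(2) = (20*(-8))*1 = -160*1 = -160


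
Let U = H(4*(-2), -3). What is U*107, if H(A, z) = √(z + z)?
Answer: 107*I*√6 ≈ 262.1*I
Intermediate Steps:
H(A, z) = √2*√z (H(A, z) = √(2*z) = √2*√z)
U = I*√6 (U = √2*√(-3) = √2*(I*√3) = I*√6 ≈ 2.4495*I)
U*107 = (I*√6)*107 = 107*I*√6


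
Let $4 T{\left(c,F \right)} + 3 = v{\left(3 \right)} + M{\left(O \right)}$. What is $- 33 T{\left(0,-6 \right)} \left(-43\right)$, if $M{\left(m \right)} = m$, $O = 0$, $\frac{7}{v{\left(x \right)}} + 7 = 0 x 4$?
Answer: $-1419$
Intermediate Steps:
$v{\left(x \right)} = -1$ ($v{\left(x \right)} = \frac{7}{-7 + 0 x 4} = \frac{7}{-7 + 0 \cdot 4} = \frac{7}{-7 + 0} = \frac{7}{-7} = 7 \left(- \frac{1}{7}\right) = -1$)
$T{\left(c,F \right)} = -1$ ($T{\left(c,F \right)} = - \frac{3}{4} + \frac{-1 + 0}{4} = - \frac{3}{4} + \frac{1}{4} \left(-1\right) = - \frac{3}{4} - \frac{1}{4} = -1$)
$- 33 T{\left(0,-6 \right)} \left(-43\right) = \left(-33\right) \left(-1\right) \left(-43\right) = 33 \left(-43\right) = -1419$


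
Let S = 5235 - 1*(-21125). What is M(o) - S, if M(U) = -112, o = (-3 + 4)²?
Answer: -26472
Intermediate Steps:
o = 1 (o = 1² = 1)
S = 26360 (S = 5235 + 21125 = 26360)
M(o) - S = -112 - 1*26360 = -112 - 26360 = -26472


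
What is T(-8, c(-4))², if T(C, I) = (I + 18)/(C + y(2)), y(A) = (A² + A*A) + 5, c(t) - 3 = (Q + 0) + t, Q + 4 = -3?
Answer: 4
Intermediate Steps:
Q = -7 (Q = -4 - 3 = -7)
c(t) = -4 + t (c(t) = 3 + ((-7 + 0) + t) = 3 + (-7 + t) = -4 + t)
y(A) = 5 + 2*A² (y(A) = (A² + A²) + 5 = 2*A² + 5 = 5 + 2*A²)
T(C, I) = (18 + I)/(13 + C) (T(C, I) = (I + 18)/(C + (5 + 2*2²)) = (18 + I)/(C + (5 + 2*4)) = (18 + I)/(C + (5 + 8)) = (18 + I)/(C + 13) = (18 + I)/(13 + C))
T(-8, c(-4))² = ((18 + (-4 - 4))/(13 - 8))² = ((18 - 8)/5)² = ((⅕)*10)² = 2² = 4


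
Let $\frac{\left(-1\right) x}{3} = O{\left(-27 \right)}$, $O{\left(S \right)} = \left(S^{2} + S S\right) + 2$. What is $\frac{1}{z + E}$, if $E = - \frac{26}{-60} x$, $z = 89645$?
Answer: $\frac{1}{87747} \approx 1.1396 \cdot 10^{-5}$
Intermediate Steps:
$O{\left(S \right)} = 2 + 2 S^{2}$ ($O{\left(S \right)} = \left(S^{2} + S^{2}\right) + 2 = 2 S^{2} + 2 = 2 + 2 S^{2}$)
$x = -4380$ ($x = - 3 \left(2 + 2 \left(-27\right)^{2}\right) = - 3 \left(2 + 2 \cdot 729\right) = - 3 \left(2 + 1458\right) = \left(-3\right) 1460 = -4380$)
$E = -1898$ ($E = - \frac{26}{-60} \left(-4380\right) = \left(-26\right) \left(- \frac{1}{60}\right) \left(-4380\right) = \frac{13}{30} \left(-4380\right) = -1898$)
$\frac{1}{z + E} = \frac{1}{89645 - 1898} = \frac{1}{87747}$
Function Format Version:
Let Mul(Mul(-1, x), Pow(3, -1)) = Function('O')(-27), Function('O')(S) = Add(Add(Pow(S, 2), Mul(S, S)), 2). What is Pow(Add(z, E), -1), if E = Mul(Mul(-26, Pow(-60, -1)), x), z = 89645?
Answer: Rational(1, 87747) ≈ 1.1396e-5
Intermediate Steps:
Function('O')(S) = Add(2, Mul(2, Pow(S, 2))) (Function('O')(S) = Add(Add(Pow(S, 2), Pow(S, 2)), 2) = Add(Mul(2, Pow(S, 2)), 2) = Add(2, Mul(2, Pow(S, 2))))
x = -4380 (x = Mul(-3, Add(2, Mul(2, Pow(-27, 2)))) = Mul(-3, Add(2, Mul(2, 729))) = Mul(-3, Add(2, 1458)) = Mul(-3, 1460) = -4380)
E = -1898 (E = Mul(Mul(-26, Pow(-60, -1)), -4380) = Mul(Mul(-26, Rational(-1, 60)), -4380) = Mul(Rational(13, 30), -4380) = -1898)
Pow(Add(z, E), -1) = Pow(Add(89645, -1898), -1) = Pow(87747, -1) = Rational(1, 87747)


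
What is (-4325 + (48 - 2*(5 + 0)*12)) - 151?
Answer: -4548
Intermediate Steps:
(-4325 + (48 - 2*(5 + 0)*12)) - 151 = (-4325 + (48 - 2*5*12)) - 151 = (-4325 + (48 - 10*12)) - 151 = (-4325 + (48 - 120)) - 151 = (-4325 - 72) - 151 = -4397 - 151 = -4548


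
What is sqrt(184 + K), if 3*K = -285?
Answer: sqrt(89) ≈ 9.4340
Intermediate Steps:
K = -95 (K = (1/3)*(-285) = -95)
sqrt(184 + K) = sqrt(184 - 95) = sqrt(89)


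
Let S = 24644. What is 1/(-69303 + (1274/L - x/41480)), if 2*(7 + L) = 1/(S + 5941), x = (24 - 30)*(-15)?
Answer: -1776127972/123414256743057 ≈ -1.4392e-5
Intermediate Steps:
x = 90 (x = -6*(-15) = 90)
L = -428189/61170 (L = -7 + 1/(2*(24644 + 5941)) = -7 + (1/2)/30585 = -7 + (1/2)*(1/30585) = -7 + 1/61170 = -428189/61170 ≈ -7.0000)
1/(-69303 + (1274/L - x/41480)) = 1/(-69303 + (1274/(-428189/61170) - 1*90/41480)) = 1/(-69303 + (1274*(-61170/428189) - 90*1/41480)) = 1/(-69303 + (-77930580/428189 - 9/4148)) = 1/(-69303 - 323259899541/1776127972) = 1/(-123414256743057/1776127972) = -1776127972/123414256743057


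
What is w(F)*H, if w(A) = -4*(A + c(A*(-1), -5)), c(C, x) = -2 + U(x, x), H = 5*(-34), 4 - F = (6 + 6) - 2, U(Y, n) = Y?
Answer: -8840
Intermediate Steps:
F = -6 (F = 4 - ((6 + 6) - 2) = 4 - (12 - 2) = 4 - 1*10 = 4 - 10 = -6)
H = -170
c(C, x) = -2 + x
w(A) = 28 - 4*A (w(A) = -4*(A + (-2 - 5)) = -4*(A - 7) = -4*(-7 + A) = 28 - 4*A)
w(F)*H = (28 - 4*(-6))*(-170) = (28 + 24)*(-170) = 52*(-170) = -8840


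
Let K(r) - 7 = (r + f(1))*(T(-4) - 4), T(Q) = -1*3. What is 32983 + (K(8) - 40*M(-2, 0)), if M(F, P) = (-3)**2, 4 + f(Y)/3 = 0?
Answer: 32658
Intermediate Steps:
f(Y) = -12 (f(Y) = -12 + 3*0 = -12 + 0 = -12)
T(Q) = -3
M(F, P) = 9
K(r) = 91 - 7*r (K(r) = 7 + (r - 12)*(-3 - 4) = 7 + (-12 + r)*(-7) = 7 + (84 - 7*r) = 91 - 7*r)
32983 + (K(8) - 40*M(-2, 0)) = 32983 + ((91 - 7*8) - 40*9) = 32983 + ((91 - 56) - 360) = 32983 + (35 - 360) = 32983 - 325 = 32658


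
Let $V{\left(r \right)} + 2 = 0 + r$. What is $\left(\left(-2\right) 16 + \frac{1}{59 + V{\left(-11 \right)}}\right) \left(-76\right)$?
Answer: $\frac{55898}{23} \approx 2430.3$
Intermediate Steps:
$V{\left(r \right)} = -2 + r$ ($V{\left(r \right)} = -2 + \left(0 + r\right) = -2 + r$)
$\left(\left(-2\right) 16 + \frac{1}{59 + V{\left(-11 \right)}}\right) \left(-76\right) = \left(\left(-2\right) 16 + \frac{1}{59 - 13}\right) \left(-76\right) = \left(-32 + \frac{1}{59 - 13}\right) \left(-76\right) = \left(-32 + \frac{1}{46}\right) \left(-76\right) = \left(- \frac{1471}{46}\right) \left(-76\right) = \frac{55898}{23}$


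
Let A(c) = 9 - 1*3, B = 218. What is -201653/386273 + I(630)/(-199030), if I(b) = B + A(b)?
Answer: -20110760871/38439957595 ≈ -0.52317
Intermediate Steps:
A(c) = 6 (A(c) = 9 - 3 = 6)
I(b) = 224 (I(b) = 218 + 6 = 224)
-201653/386273 + I(630)/(-199030) = -201653/386273 + 224/(-199030) = -201653*1/386273 + 224*(-1/199030) = -201653/386273 - 112/99515 = -20110760871/38439957595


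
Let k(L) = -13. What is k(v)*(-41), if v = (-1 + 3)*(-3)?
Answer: 533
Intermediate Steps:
v = -6 (v = 2*(-3) = -6)
k(v)*(-41) = -13*(-41) = 533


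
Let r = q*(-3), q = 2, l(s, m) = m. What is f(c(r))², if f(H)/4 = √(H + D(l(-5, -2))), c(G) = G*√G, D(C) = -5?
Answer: -80 - 96*I*√6 ≈ -80.0 - 235.15*I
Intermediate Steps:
r = -6 (r = 2*(-3) = -6)
c(G) = G^(3/2)
f(H) = 4*√(-5 + H) (f(H) = 4*√(H - 5) = 4*√(-5 + H))
f(c(r))² = (4*√(-5 + (-6)^(3/2)))² = (4*√(-5 - 6*I*√6))² = -80 - 96*I*√6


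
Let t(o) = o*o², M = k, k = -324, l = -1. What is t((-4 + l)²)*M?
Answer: -5062500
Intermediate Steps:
M = -324
t(o) = o³
t((-4 + l)²)*M = ((-4 - 1)²)³*(-324) = ((-5)²)³*(-324) = 25³*(-324) = 15625*(-324) = -5062500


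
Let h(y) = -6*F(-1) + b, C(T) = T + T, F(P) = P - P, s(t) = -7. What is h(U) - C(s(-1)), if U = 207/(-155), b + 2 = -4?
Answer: 8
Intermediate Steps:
F(P) = 0
b = -6 (b = -2 - 4 = -6)
C(T) = 2*T
U = -207/155 (U = 207*(-1/155) = -207/155 ≈ -1.3355)
h(y) = -6 (h(y) = -6*0 - 6 = 0 - 6 = -6)
h(U) - C(s(-1)) = -6 - 2*(-7) = -6 - 1*(-14) = -6 + 14 = 8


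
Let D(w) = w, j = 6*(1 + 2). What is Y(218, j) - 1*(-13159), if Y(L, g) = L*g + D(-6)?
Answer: 17077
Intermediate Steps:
j = 18 (j = 6*3 = 18)
Y(L, g) = -6 + L*g (Y(L, g) = L*g - 6 = -6 + L*g)
Y(218, j) - 1*(-13159) = (-6 + 218*18) - 1*(-13159) = (-6 + 3924) + 13159 = 3918 + 13159 = 17077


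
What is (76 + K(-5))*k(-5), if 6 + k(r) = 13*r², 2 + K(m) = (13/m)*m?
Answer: 27753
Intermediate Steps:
K(m) = 11 (K(m) = -2 + (13/m)*m = -2 + 13 = 11)
k(r) = -6 + 13*r²
(76 + K(-5))*k(-5) = (76 + 11)*(-6 + 13*(-5)²) = 87*(-6 + 13*25) = 87*(-6 + 325) = 87*319 = 27753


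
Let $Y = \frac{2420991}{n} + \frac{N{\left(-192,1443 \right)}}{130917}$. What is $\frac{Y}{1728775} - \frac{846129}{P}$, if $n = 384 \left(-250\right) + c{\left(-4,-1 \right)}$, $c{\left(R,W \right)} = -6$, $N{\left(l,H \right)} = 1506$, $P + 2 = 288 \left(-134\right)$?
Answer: $\frac{510700972100794066781}{23294327963003105825} \approx 21.924$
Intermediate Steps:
$P = -38594$ ($P = -2 + 288 \left(-134\right) = -2 - 38592 = -38594$)
$n = -96006$ ($n = 384 \left(-250\right) - 6 = -96000 - 6 = -96006$)
$Y = - \frac{35200477079}{1396535278}$ ($Y = \frac{2420991}{-96006} + \frac{1506}{130917} = 2420991 \left(- \frac{1}{96006}\right) + 1506 \cdot \frac{1}{130917} = - \frac{806997}{32002} + \frac{502}{43639} = - \frac{35200477079}{1396535278} \approx -25.206$)
$\frac{Y}{1728775} - \frac{846129}{P} = - \frac{35200477079}{1396535278 \cdot 1728775} - \frac{846129}{-38594} = \left(- \frac{35200477079}{1396535278}\right) \frac{1}{1728775} - - \frac{846129}{38594} = - \frac{35200477079}{2414295275224450} + \frac{846129}{38594} = \frac{510700972100794066781}{23294327963003105825}$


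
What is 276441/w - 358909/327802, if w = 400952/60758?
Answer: 1376404808362897/32858216876 ≈ 41889.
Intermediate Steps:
w = 200476/30379 (w = 400952*(1/60758) = 200476/30379 ≈ 6.5992)
276441/w - 358909/327802 = 276441/(200476/30379) - 358909/327802 = 276441*(30379/200476) - 358909*1/327802 = 8398001139/200476 - 358909/327802 = 1376404808362897/32858216876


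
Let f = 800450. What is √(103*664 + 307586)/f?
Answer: √375978/800450 ≈ 0.00076603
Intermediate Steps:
√(103*664 + 307586)/f = √(103*664 + 307586)/800450 = √(68392 + 307586)*(1/800450) = √375978*(1/800450) = √375978/800450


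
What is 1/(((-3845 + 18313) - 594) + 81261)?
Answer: 1/95135 ≈ 1.0511e-5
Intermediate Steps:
1/(((-3845 + 18313) - 594) + 81261) = 1/((14468 - 594) + 81261) = 1/(13874 + 81261) = 1/95135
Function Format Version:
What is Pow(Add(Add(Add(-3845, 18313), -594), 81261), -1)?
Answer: Rational(1, 95135) ≈ 1.0511e-5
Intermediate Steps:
Pow(Add(Add(Add(-3845, 18313), -594), 81261), -1) = Pow(Add(Add(14468, -594), 81261), -1) = Pow(Add(13874, 81261), -1) = Pow(95135, -1) = Rational(1, 95135)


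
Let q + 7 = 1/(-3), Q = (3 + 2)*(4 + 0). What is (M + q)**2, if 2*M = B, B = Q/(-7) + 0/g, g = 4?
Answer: 33856/441 ≈ 76.771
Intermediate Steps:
Q = 20 (Q = 5*4 = 20)
B = -20/7 (B = 20/(-7) + 0/4 = 20*(-1/7) + 0*(1/4) = -20/7 + 0 = -20/7 ≈ -2.8571)
M = -10/7 (M = (1/2)*(-20/7) = -10/7 ≈ -1.4286)
q = -22/3 (q = -7 + 1/(-3) = -7 + 1*(-1/3) = -7 - 1/3 = -22/3 ≈ -7.3333)
(M + q)**2 = (-10/7 - 22/3)**2 = (-184/21)**2 = 33856/441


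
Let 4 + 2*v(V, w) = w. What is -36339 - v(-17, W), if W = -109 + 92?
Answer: -72657/2 ≈ -36329.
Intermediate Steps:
W = -17
v(V, w) = -2 + w/2
-36339 - v(-17, W) = -36339 - (-2 + (½)*(-17)) = -36339 - (-2 - 17/2) = -36339 - 1*(-21/2) = -36339 + 21/2 = -72657/2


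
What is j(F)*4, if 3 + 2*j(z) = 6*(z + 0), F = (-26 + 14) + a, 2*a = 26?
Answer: 6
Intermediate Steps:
a = 13 (a = (1/2)*26 = 13)
F = 1 (F = (-26 + 14) + 13 = -12 + 13 = 1)
j(z) = -3/2 + 3*z (j(z) = -3/2 + (6*(z + 0))/2 = -3/2 + (6*z)/2 = -3/2 + 3*z)
j(F)*4 = (-3/2 + 3*1)*4 = (-3/2 + 3)*4 = (3/2)*4 = 6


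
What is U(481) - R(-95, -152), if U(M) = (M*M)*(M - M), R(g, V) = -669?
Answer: 669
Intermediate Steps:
U(M) = 0 (U(M) = M²*0 = 0)
U(481) - R(-95, -152) = 0 - 1*(-669) = 0 + 669 = 669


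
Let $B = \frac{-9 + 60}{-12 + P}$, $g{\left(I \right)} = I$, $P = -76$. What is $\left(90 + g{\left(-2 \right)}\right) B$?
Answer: $-51$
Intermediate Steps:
$B = - \frac{51}{88}$ ($B = \frac{-9 + 60}{-12 - 76} = \frac{51}{-88} = 51 \left(- \frac{1}{88}\right) = - \frac{51}{88} \approx -0.57955$)
$\left(90 + g{\left(-2 \right)}\right) B = \left(90 - 2\right) \left(- \frac{51}{88}\right) = 88 \left(- \frac{51}{88}\right) = -51$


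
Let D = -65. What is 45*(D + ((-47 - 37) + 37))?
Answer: -5040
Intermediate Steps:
45*(D + ((-47 - 37) + 37)) = 45*(-65 + ((-47 - 37) + 37)) = 45*(-65 + (-84 + 37)) = 45*(-65 - 47) = 45*(-112) = -5040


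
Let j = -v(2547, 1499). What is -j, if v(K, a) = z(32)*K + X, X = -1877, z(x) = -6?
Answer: -17159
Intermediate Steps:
v(K, a) = -1877 - 6*K (v(K, a) = -6*K - 1877 = -1877 - 6*K)
j = 17159 (j = -(-1877 - 6*2547) = -(-1877 - 15282) = -1*(-17159) = 17159)
-j = -1*17159 = -17159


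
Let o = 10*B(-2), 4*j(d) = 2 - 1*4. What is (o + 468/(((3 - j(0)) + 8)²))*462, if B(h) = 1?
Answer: 3308844/529 ≈ 6254.9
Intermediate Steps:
j(d) = -½ (j(d) = (2 - 1*4)/4 = (2 - 4)/4 = (¼)*(-2) = -½)
o = 10 (o = 10*1 = 10)
(o + 468/(((3 - j(0)) + 8)²))*462 = (10 + 468/(((3 - 1*(-½)) + 8)²))*462 = (10 + 468/(((3 + ½) + 8)²))*462 = (10 + 468/((7/2 + 8)²))*462 = (10 + 468/((23/2)²))*462 = (10 + 468/(529/4))*462 = (10 + 468*(4/529))*462 = (10 + 1872/529)*462 = (7162/529)*462 = 3308844/529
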